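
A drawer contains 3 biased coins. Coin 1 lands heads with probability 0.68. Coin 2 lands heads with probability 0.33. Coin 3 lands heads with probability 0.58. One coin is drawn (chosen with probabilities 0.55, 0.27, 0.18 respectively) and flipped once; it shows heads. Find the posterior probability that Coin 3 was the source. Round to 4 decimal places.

Posterior probability ≈ 0.1840

P(heads|C1) = 0.68; P(heads|C2) = 0.33; P(heads|C3) = 0.58.
Prior × likelihood for each source: 0.55·0.68=0.3740, 0.27·0.33=0.08910, 0.18·0.58=0.1044. Summing gives P(heads) = 0.56750.
P(Coin 3 | heads) = 0.1044 / 0.56750 = 0.1840.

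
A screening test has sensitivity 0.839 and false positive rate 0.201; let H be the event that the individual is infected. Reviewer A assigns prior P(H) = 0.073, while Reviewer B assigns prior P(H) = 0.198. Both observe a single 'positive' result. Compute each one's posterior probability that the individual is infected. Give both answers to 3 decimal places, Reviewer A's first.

Reviewer A: 0.247; Reviewer B: 0.508

P('+'|H) = 0.839, P('+'|¬H) = 0.201.
Reviewer A: numerator 0.839·0.073 = 0.061247; evidence = 0.061247+0.201·0.927 = 0.24757; posterior = 0.247.
Reviewer B: numerator 0.839·0.198 = 0.16612; evidence = 0.16612+0.201·0.802 = 0.32732; posterior = 0.508.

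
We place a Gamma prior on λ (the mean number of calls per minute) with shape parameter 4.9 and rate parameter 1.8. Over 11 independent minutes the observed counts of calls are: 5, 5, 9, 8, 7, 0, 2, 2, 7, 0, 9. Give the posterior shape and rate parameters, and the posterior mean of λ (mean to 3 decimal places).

Posterior: Gamma(shape=58.9, rate=12.8); mean ≈ 4.602

The Poisson likelihood adds the total count to the shape and the number of exposure periods to the rate. Here ∑xᵢ = 54 and n = 11, so shape 4.9→58.9 and rate 1.8→12.8.
E[λ | data] = 58.9/12.8 = 4.602.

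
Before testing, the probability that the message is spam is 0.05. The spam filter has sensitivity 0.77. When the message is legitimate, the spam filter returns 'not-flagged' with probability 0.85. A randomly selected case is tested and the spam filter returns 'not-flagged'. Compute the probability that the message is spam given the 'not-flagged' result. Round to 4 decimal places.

Let H be the event that the message is spam. P(H) = 0.05, so P(¬H) = 0.95. With E the 'not-flagged' result, P(E|H) = 0.23 and P(E|¬H) = 0.85.
P(E) = 0.23·0.05 + 0.85·0.95 = 0.011500 + 0.80750 = 0.81900.
By Bayes' theorem, P(H|E) = 0.011500 / 0.81900 = 0.0140.

P(H | E) ≈ 0.0140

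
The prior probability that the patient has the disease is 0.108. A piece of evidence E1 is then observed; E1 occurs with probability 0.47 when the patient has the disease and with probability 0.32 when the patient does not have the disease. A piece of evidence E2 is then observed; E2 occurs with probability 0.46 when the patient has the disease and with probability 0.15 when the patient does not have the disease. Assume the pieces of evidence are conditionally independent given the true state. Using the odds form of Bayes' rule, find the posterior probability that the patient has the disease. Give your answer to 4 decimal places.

Prior odds = 0.108/(1−0.108) = 0.12108.
Likelihood ratio for E1 = 0.47/0.32 = 1.4687.
Likelihood ratio for E2 = 0.46/0.15 = 3.0667.
Posterior odds = prior odds × LR₁ × LR₂ = 0.54535.
Posterior probability = odds/(1+odds) = 0.54535/1.5453 = 0.3529.

Posterior probability ≈ 0.3529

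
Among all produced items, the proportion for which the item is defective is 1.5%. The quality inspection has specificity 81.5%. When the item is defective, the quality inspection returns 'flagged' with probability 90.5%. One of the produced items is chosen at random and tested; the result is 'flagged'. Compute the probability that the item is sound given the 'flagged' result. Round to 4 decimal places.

P(¬H | E) ≈ 0.9307

Write H for 'the item is defective'. Prior odds H:¬H = 0.015/0.985 = 0.015228. For the 'flagged' outcome, the likelihood ratio is 0.905/0.185 = 4.8919.
Posterior odds = 0.015228 × 4.8919 = 0.074496, so P(H|E) = 0.074496/(1+0.074496) = 0.0693. Then P(¬H|E) = 1 − 0.0693 = 0.9307.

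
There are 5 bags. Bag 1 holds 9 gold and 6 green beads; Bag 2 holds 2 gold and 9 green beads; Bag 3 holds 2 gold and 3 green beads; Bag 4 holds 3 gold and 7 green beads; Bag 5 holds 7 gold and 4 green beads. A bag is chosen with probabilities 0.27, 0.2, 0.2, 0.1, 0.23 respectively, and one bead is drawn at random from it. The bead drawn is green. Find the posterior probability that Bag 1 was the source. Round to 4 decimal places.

Posterior probability ≈ 0.1981

Tabulate prior·likelihood by source: [1] prior 0.27, lik 0.4, product 0.1080; [2] prior 0.2, lik 0.8182, product 0.1636; [3] prior 0.2, lik 0.6, product 0.1200; [4] prior 0.1, lik 0.7, product 0.07000; [5] prior 0.23, lik 0.3636, product 0.08364.
Normalizing constant = 0.54527; the posterior for Bag 1 is its product over the sum, 0.1080/0.54527 = 0.1981.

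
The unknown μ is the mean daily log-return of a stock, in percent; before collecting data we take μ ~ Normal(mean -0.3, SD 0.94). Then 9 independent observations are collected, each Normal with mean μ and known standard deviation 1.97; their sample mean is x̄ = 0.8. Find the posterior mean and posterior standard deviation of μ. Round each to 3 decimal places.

Posterior mean ≈ 0.439; posterior SD ≈ 0.538

With known σ, the Normal prior is conjugate. Weight on the data is w = (n/σ²)/(n/σ² + 1/τ₀²) = 2.31905/(2.31905+1.13173) = 0.67204.
Posterior mean = w·x̄ + (1−w)·μ₀ = 0.67204·0.8 + 0.32796·-0.3 = 0.439. Posterior variance = 1/(2.31905+1.13173) = 0.289789, so SD = 0.538.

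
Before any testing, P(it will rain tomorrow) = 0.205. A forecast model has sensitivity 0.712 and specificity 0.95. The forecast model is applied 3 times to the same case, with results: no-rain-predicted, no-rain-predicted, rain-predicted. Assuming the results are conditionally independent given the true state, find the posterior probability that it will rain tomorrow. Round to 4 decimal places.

With H the event that it will rain tomorrow, the joint likelihood of the observed sequence is P(data|H) = 0.288·0.288·0.712 = 0.059056 and P(data|¬H) = 0.95·0.95·0.05 = 0.045125.
Bayes: P(H|data) = 0.205·0.059056 / (0.205·0.059056 + 0.795·0.045125) = 0.012107/0.047981 = 0.2523.

Posterior P(H) ≈ 0.2523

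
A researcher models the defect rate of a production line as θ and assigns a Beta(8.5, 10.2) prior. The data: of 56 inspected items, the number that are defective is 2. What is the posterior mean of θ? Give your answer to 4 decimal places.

The binomial likelihood is conjugate to the Beta prior: with 2 successes and 54 failures, the posterior is Beta(8.5+2, 10.2+54) = Beta(10.5, 64.2).
E[θ | data] = 10.5/(10.5+64.2) = 0.1406.

Posterior mean ≈ 0.1406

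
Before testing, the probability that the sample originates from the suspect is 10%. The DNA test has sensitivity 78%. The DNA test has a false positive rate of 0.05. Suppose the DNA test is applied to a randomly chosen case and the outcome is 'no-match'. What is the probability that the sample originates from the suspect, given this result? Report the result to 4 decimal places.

P(H | E) ≈ 0.0251

Let H be the event that the sample originates from the suspect. P(H) = 0.1, so P(¬H) = 0.9. With E the 'no-match' result, P(E|H) = 0.22 and P(E|¬H) = 0.95.
P(E) = 0.22·0.1 + 0.95·0.9 = 0.022000 + 0.85500 = 0.87700.
By Bayes' theorem, P(H|E) = 0.022000 / 0.87700 = 0.0251.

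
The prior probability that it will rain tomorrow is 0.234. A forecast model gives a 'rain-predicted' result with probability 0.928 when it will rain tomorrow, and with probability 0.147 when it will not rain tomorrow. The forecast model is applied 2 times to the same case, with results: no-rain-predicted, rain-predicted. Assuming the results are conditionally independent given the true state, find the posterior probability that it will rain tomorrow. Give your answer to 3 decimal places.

With H the event that it will rain tomorrow, the joint likelihood of the observed sequence is P(data|H) = 0.072·0.928 = 0.066816 and P(data|¬H) = 0.853·0.147 = 0.12539.
Bayes: P(H|data) = 0.234·0.066816 / (0.234·0.066816 + 0.766·0.12539) = 0.015635/0.11168 = 0.1400.

Posterior P(H) ≈ 0.140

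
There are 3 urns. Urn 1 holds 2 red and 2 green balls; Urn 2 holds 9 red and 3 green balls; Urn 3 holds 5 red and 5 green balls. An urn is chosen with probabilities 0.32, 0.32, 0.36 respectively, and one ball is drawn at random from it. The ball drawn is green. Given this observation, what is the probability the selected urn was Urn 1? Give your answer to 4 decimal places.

Tabulate prior·likelihood by source: [1] prior 0.32, lik 0.5, product 0.1600; [2] prior 0.32, lik 0.25, product 0.08000; [3] prior 0.36, lik 0.5, product 0.1800.
Normalizing constant = 0.42000; the posterior for Urn 1 is its product over the sum, 0.1600/0.42000 = 0.3810.

Posterior probability ≈ 0.3810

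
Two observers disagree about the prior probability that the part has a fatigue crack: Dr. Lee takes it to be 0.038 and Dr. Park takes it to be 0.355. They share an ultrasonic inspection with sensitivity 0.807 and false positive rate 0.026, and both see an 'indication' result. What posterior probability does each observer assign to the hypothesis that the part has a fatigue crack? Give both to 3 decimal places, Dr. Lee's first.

Dr. Lee: 0.551; Dr. Park: 0.945

The likelihood ratio for an 'indication' result is 0.807/0.026 = 31.038.
Dr. Lee: prior odds 0.038/0.962 = 0.039501; posterior odds 1.2261; posterior probability 0.551.
Dr. Park: prior odds 0.355/0.645 = 0.55039; posterior odds 17.083; posterior probability 0.945.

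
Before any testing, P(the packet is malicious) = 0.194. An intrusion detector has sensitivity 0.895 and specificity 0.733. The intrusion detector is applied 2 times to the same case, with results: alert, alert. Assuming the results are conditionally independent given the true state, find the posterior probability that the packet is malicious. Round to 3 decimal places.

Let H be the event that the packet is malicious; start with P(H) = 0.194. P('alert'|H) = 0.895, P('alert'|¬H) = 0.267.
Update on result 1 ('alert'): P(H) ← 0.895·0.1940 / (0.895·0.1940 + 0.267·0.8060) = 0.17363/0.38883 = 0.4465.
Update on result 2 ('alert'): P(H) ← 0.895·0.4465 / (0.895·0.4465 + 0.267·0.5535) = 0.39966/0.54743 = 0.7301.

Posterior P(H) ≈ 0.730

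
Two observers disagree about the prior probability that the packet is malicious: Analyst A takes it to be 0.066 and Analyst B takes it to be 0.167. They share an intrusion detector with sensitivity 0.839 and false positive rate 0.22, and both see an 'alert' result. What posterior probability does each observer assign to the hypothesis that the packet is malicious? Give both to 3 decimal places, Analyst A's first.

The likelihood ratio for an 'alert' result is 0.839/0.22 = 3.8136.
Analyst A: prior odds 0.066/0.934 = 0.070664; posterior odds 0.26949; posterior probability 0.212.
Analyst B: prior odds 0.167/0.833 = 0.20048; posterior odds 0.76456; posterior probability 0.433.

Analyst A: 0.212; Analyst B: 0.433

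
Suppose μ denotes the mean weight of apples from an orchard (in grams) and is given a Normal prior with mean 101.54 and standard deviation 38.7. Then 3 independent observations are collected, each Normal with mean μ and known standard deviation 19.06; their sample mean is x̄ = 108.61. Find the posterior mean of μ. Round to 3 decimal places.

Posterior mean ≈ 108.081

With known σ, the Normal prior is conjugate. Weight on the data is w = (n/σ²)/(n/σ² + 1/τ₀²) = 0.00825801/(0.00825801+0.00066769) = 0.92519.
Posterior mean = w·x̄ + (1−w)·μ₀ = 0.92519·108.61 + 0.074806·101.54 = 108.081.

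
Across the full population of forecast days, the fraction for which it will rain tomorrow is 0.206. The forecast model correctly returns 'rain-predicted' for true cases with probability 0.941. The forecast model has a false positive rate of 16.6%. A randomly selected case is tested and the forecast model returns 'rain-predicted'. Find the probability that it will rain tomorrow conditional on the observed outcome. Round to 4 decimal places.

P(H | E) ≈ 0.5953

Let H be the event that it will rain tomorrow. P(H) = 0.206, so P(¬H) = 0.794. With E the 'rain-predicted' result, P(E|H) = 0.941 and P(E|¬H) = 0.166.
P(E) = 0.941·0.206 + 0.166·0.794 = 0.19385 + 0.13180 = 0.32565.
By Bayes' theorem, P(H|E) = 0.19385 / 0.32565 = 0.5953.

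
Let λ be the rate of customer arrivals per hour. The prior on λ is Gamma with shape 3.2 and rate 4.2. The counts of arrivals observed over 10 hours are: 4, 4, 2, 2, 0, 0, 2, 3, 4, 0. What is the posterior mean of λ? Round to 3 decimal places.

Posterior mean ≈ 1.704

The Poisson likelihood adds the total count to the shape and the number of exposure periods to the rate. Here ∑xᵢ = 21 and n = 10, so shape 3.2→24.2 and rate 4.2→14.2.
E[λ | data] = 24.2/14.2 = 1.704.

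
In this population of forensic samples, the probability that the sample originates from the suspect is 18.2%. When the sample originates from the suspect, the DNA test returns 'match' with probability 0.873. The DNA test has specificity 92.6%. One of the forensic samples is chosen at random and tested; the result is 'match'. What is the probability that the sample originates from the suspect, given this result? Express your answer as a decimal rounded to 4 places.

Let H be the event that the sample originates from the suspect. P(H) = 0.182, so P(¬H) = 0.818. With E the 'match' result, P(E|H) = 0.873 and P(E|¬H) = 0.074.
P(E) = 0.873·0.182 + 0.074·0.818 = 0.15889 + 0.060532 = 0.21942.
By Bayes' theorem, P(H|E) = 0.15889 / 0.21942 = 0.7241.

P(H | E) ≈ 0.7241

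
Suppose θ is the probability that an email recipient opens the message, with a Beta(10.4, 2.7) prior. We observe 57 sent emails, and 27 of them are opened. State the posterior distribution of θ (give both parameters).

The binomial likelihood is conjugate to the Beta prior: with 27 successes and 30 failures, the posterior is Beta(10.4+27, 2.7+30) = Beta(37.4, 32.7).

Posterior: Beta(37.4, 32.7)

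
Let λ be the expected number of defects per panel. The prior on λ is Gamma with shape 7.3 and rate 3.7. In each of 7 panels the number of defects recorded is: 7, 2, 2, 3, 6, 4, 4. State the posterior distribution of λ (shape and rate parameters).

Posterior: Gamma(shape=35.3, rate=10.7)

The Poisson likelihood adds the total count to the shape and the number of exposure periods to the rate. Here ∑xᵢ = 28 and n = 7, so shape 7.3→35.3 and rate 3.7→10.7.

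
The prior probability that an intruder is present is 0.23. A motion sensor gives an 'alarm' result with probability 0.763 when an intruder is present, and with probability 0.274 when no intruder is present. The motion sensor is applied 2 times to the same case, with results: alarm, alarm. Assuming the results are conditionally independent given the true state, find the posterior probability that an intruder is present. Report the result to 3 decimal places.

Posterior P(H) ≈ 0.698

With H the event that an intruder is present, the joint likelihood of the observed sequence is P(data|H) = 0.763·0.763 = 0.58217 and P(data|¬H) = 0.274·0.274 = 0.075076.
Bayes: P(H|data) = 0.23·0.58217 / (0.23·0.58217 + 0.77·0.075076) = 0.13390/0.19171 = 0.6985.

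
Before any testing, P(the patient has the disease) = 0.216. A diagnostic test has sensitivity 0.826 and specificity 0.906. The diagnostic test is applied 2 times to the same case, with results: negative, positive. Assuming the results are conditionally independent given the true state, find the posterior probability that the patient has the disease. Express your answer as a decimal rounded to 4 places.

With H the event that the patient has the disease, the joint likelihood of the observed sequence is P(data|H) = 0.174·0.826 = 0.14372 and P(data|¬H) = 0.906·0.094 = 0.085164.
Bayes: P(H|data) = 0.216·0.14372 / (0.216·0.14372 + 0.784·0.085164) = 0.031044/0.097813 = 0.3174.

Posterior P(H) ≈ 0.3174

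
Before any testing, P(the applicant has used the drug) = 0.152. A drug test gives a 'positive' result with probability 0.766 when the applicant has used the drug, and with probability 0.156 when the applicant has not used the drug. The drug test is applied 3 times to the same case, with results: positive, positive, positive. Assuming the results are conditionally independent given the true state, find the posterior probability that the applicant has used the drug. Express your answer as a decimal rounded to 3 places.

Let H be the event that the applicant has used the drug; start with P(H) = 0.152. P('positive'|H) = 0.766, P('positive'|¬H) = 0.156.
Update on result 1 ('positive'): P(H) ← 0.766·0.1520 / (0.766·0.1520 + 0.156·0.8480) = 0.11643/0.24872 = 0.4681.
Update on result 2 ('positive'): P(H) ← 0.766·0.4681 / (0.766·0.4681 + 0.156·0.5319) = 0.35858/0.44156 = 0.8121.
Update on result 3 ('positive'): P(H) ← 0.766·0.8121 / (0.766·0.8121 + 0.156·0.1879) = 0.62206/0.65138 = 0.9550.

Posterior P(H) ≈ 0.955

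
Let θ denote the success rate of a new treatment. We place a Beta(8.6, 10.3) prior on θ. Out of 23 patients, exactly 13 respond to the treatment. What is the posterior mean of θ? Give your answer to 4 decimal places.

The binomial likelihood is conjugate to the Beta prior: with 13 successes and 10 failures, the posterior is Beta(8.6+13, 10.3+10) = Beta(21.6, 20.3).
E[θ | data] = 21.6/(21.6+20.3) = 0.5155.

Posterior mean ≈ 0.5155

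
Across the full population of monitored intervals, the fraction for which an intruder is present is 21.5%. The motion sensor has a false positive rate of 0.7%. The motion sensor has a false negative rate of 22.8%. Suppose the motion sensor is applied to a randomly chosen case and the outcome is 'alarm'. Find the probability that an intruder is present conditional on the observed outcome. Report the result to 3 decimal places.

P(H | E) ≈ 0.968

Let H be the event that an intruder is present. P(H) = 0.215, so P(¬H) = 0.785. With E the 'alarm' result, P(E|H) = 0.772 and P(E|¬H) = 0.007.
P(E) = 0.772·0.215 + 0.007·0.785 = 0.16598 + 0.0054950 = 0.17147.
By Bayes' theorem, P(H|E) = 0.16598 / 0.17147 = 0.968.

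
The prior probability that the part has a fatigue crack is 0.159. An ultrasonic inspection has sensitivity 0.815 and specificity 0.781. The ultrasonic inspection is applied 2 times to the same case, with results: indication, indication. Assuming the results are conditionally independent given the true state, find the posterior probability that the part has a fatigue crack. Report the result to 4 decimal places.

Posterior P(H) ≈ 0.7236

With H the event that the part has a fatigue crack, the joint likelihood of the observed sequence is P(data|H) = 0.815·0.815 = 0.66422 and P(data|¬H) = 0.219·0.219 = 0.047961.
Bayes: P(H|data) = 0.159·0.66422 / (0.159·0.66422 + 0.841·0.047961) = 0.10561/0.14595 = 0.7236.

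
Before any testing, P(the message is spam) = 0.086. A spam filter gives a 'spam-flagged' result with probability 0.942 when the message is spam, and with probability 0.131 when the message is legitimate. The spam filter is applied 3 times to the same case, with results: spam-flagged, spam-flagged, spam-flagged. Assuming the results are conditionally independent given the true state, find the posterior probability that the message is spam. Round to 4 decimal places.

With H the event that the message is spam, the joint likelihood of the observed sequence is P(data|H) = 0.942·0.942·0.942 = 0.83590 and P(data|¬H) = 0.131·0.131·0.131 = 0.0022481.
Bayes: P(H|data) = 0.086·0.83590 / (0.086·0.83590 + 0.914·0.0022481) = 0.071887/0.073942 = 0.9722.

Posterior P(H) ≈ 0.9722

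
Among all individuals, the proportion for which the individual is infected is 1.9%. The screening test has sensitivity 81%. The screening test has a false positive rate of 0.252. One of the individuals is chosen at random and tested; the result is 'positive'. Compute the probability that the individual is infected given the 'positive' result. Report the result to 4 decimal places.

Write H for 'the individual is infected'. Prior odds H:¬H = 0.019/0.981 = 0.019368. For the 'positive' outcome, the likelihood ratio is 0.81/0.252 = 3.2143.
Posterior odds = 0.019368 × 3.2143 = 0.062254, so P(H|E) = 0.062254/(1+0.062254) = 0.0586.

P(H | E) ≈ 0.0586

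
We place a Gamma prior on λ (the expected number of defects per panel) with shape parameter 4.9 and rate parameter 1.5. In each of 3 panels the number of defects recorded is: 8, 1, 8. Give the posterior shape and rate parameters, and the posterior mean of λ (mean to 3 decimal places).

Posterior: Gamma(shape=21.9, rate=4.5); mean ≈ 4.867

Total count ∑xᵢ = 17 over n = 3 panels.
Gamma is conjugate to the Poisson likelihood: posterior is Gamma(shape = 4.9+17 = 21.9, rate = 1.5+3 = 4.5).
Posterior mean = shape/rate = 21.9/4.5 = 4.867.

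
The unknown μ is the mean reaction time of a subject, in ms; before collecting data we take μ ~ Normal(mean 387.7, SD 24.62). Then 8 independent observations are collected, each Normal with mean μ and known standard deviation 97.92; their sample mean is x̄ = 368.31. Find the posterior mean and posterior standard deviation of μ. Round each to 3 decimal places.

With known σ, the Normal prior is conjugate. Weight on the data is w = (n/σ²)/(n/σ² + 1/τ₀²) = 0.00083435/(0.00083435+0.00164977) = 0.33587.
Posterior mean = w·x̄ + (1−w)·μ₀ = 0.33587·368.31 + 0.66413·387.7 = 381.187. Posterior variance = 1/(0.00083435+0.00164977) = 402.557, so SD = 20.064.

Posterior mean ≈ 381.187; posterior SD ≈ 20.064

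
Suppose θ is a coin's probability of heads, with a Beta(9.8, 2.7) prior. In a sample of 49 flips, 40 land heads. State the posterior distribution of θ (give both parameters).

Observing 40 successes and 9 failures updates Beta(9.8, 2.7) by adding the success and failure counts to the two shape parameters: α = 9.8+40 = 49.8, β = 2.7+9 = 11.7.

Posterior: Beta(49.8, 11.7)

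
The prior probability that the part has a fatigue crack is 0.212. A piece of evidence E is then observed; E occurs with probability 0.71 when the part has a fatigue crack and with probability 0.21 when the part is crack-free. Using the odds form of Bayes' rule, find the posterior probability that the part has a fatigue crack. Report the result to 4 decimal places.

Prior odds = 0.212/(1−0.212) = 0.26904. In log-odds, ln(0.26904) = -1.3129.
Add log likelihood ratio: ln(3.3810) = 1.2182.
Posterior log-odds = -0.094754, so posterior odds = exp(-0.094754) = 0.90960. Converting, P(H|E) = 0.90960/1.9096 = 0.4763.

Posterior probability ≈ 0.4763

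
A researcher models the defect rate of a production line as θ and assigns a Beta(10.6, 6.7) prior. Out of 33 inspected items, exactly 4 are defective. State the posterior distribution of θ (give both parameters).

Posterior: Beta(14.6, 35.7)

Observing 4 successes and 29 failures updates Beta(10.6, 6.7) by adding the success and failure counts to the two shape parameters: α = 10.6+4 = 14.6, β = 6.7+29 = 35.7.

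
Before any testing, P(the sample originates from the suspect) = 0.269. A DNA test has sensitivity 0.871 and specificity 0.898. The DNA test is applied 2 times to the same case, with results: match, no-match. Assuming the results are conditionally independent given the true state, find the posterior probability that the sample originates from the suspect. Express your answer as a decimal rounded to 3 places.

Posterior P(H) ≈ 0.311

With H the event that the sample originates from the suspect, the joint likelihood of the observed sequence is P(data|H) = 0.871·0.129 = 0.11236 and P(data|¬H) = 0.102·0.898 = 0.091596.
Bayes: P(H|data) = 0.269·0.11236 / (0.269·0.11236 + 0.731·0.091596) = 0.030225/0.097181 = 0.3110.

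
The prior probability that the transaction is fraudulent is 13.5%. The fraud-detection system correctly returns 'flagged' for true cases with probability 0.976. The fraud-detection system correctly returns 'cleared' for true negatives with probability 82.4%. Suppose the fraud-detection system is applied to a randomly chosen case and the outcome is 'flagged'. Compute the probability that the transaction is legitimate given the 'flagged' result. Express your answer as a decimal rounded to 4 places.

Write H for 'the transaction is fraudulent'. Prior odds H:¬H = 0.135/0.865 = 0.15607. For the 'flagged' outcome, the likelihood ratio is 0.976/0.176 = 5.5455.
Posterior odds = 0.15607 × 5.5455 = 0.86548, so P(H|E) = 0.86548/(1+0.86548) = 0.4639. Then P(¬H|E) = 1 − 0.4639 = 0.5361.

P(¬H | E) ≈ 0.5361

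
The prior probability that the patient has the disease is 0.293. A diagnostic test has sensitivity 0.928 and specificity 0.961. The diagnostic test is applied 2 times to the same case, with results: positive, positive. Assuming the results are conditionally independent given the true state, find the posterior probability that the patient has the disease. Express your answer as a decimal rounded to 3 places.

Let H be the event that the patient has the disease; start with P(H) = 0.293. P('positive'|H) = 0.928, P('positive'|¬H) = 0.039.
Update on result 1 ('positive'): P(H) ← 0.928·0.2930 / (0.928·0.2930 + 0.039·0.7070) = 0.27190/0.29948 = 0.9079.
Update on result 2 ('positive'): P(H) ← 0.928·0.9079 / (0.928·0.9079 + 0.039·0.0921) = 0.84256/0.84615 = 0.9958.

Posterior P(H) ≈ 0.996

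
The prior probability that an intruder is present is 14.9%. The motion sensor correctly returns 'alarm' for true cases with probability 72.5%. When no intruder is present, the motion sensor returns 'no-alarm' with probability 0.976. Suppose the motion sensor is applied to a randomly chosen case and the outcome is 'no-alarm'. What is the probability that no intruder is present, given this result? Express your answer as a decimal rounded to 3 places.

Let H be the event that an intruder is present. P(H) = 0.149, so P(¬H) = 0.851. With E the 'no-alarm' result, P(E|H) = 0.275 and P(E|¬H) = 0.976.
P(E) = 0.275·0.149 + 0.976·0.851 = 0.040975 + 0.83058 = 0.87155.
By Bayes' theorem, P(H|E) = 0.040975 / 0.87155 = 0.047. Hence P(¬H|E) = 1 − 0.047 = 0.953.

P(¬H | E) ≈ 0.953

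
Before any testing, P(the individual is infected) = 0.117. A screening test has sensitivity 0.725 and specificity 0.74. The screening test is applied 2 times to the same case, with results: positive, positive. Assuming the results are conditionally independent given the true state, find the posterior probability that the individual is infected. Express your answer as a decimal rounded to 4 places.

Posterior P(H) ≈ 0.5075

With H the event that the individual is infected, the joint likelihood of the observed sequence is P(data|H) = 0.725·0.725 = 0.52563 and P(data|¬H) = 0.26·0.26 = 0.067600.
Bayes: P(H|data) = 0.117·0.52563 / (0.117·0.52563 + 0.883·0.067600) = 0.061498/0.12119 = 0.5075.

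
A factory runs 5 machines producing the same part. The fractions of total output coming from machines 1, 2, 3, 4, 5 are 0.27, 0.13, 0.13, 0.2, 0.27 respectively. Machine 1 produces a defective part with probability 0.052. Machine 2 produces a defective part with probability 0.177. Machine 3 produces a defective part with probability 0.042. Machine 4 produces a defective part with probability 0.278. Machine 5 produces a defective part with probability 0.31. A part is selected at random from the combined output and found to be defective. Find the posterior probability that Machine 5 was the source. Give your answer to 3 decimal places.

P(defective|M1) = 0.052; P(defective|M2) = 0.177; P(defective|M3) = 0.042; P(defective|M4) = 0.278; P(defective|M5) = 0.31.
Prior × likelihood for each source: 0.27·0.052=0.01404, 0.13·0.177=0.02301, 0.13·0.042=0.005460, 0.2·0.278=0.05560, 0.27·0.31=0.08370. Summing gives P(defective) = 0.18181.
P(Machine 5 | defective) = 0.08370 / 0.18181 = 0.460.

Posterior probability ≈ 0.460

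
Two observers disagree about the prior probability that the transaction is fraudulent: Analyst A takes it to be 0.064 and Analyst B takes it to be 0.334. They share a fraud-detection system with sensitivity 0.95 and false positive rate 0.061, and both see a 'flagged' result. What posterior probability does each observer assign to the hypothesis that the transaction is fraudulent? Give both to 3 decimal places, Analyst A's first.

P('+'|H) = 0.95, P('+'|¬H) = 0.061.
Analyst A: numerator 0.95·0.064 = 0.060800; evidence = 0.060800+0.061·0.936 = 0.11790; posterior = 0.516.
Analyst B: numerator 0.95·0.334 = 0.31730; evidence = 0.31730+0.061·0.666 = 0.35793; posterior = 0.886.

Analyst A: 0.516; Analyst B: 0.886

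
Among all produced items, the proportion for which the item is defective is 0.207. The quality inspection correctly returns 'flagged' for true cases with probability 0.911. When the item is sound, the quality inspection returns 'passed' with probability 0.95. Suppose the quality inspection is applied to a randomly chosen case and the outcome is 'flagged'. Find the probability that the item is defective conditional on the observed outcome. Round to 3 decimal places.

P(H | E) ≈ 0.826

Let H be the event that the item is defective. P(H) = 0.207, so P(¬H) = 0.793. With E the 'flagged' result, P(E|H) = 0.911 and P(E|¬H) = 0.05.
P(E) = 0.911·0.207 + 0.05·0.793 = 0.18858 + 0.039650 = 0.22823.
By Bayes' theorem, P(H|E) = 0.18858 / 0.22823 = 0.826.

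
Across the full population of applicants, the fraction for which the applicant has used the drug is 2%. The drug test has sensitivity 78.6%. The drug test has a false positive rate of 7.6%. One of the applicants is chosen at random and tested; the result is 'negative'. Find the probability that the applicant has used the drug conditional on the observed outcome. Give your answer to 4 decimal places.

Let H be the event that the applicant has used the drug. P(H) = 0.02, so P(¬H) = 0.98. With E the 'negative' result, P(E|H) = 0.214 and P(E|¬H) = 0.924.
P(E) = 0.214·0.02 + 0.924·0.98 = 0.0042800 + 0.90552 = 0.90980.
By Bayes' theorem, P(H|E) = 0.0042800 / 0.90980 = 0.0047.

P(H | E) ≈ 0.0047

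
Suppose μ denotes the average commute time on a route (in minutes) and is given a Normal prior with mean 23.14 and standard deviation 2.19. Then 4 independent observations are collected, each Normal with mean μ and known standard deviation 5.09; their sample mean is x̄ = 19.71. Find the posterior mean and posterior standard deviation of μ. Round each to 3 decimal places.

Prior precision 1/τ₀² = 1/2.19² = 0.208503; data precision n/σ² = 4/5.09² = 0.154392.
Posterior precision = 0.208503 + 0.154392 = 0.362895, giving posterior SD = 1/√0.362895 = 1.660.
Posterior mean = (0.208503·23.14 + 0.154392·19.71) / 0.362895 = 21.681.

Posterior mean ≈ 21.681; posterior SD ≈ 1.660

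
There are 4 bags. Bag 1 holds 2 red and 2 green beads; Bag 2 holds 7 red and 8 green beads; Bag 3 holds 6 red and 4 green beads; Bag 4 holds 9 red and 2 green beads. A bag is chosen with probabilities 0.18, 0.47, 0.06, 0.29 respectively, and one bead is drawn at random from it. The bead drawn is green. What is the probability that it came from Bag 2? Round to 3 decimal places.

P(green|Bag 1) = 0.5; P(green|Bag 2) = 0.5333; P(green|Bag 3) = 0.4; P(green|Bag 4) = 0.1818.
Prior × likelihood for each source: 0.18·0.5=0.09000, 0.47·0.5333=0.2507, 0.06·0.4=0.02400, 0.29·0.1818=0.05273. Summing gives P(green) = 0.41739.
P(Bag 2 | green) = 0.2507 / 0.41739 = 0.601.

Posterior probability ≈ 0.601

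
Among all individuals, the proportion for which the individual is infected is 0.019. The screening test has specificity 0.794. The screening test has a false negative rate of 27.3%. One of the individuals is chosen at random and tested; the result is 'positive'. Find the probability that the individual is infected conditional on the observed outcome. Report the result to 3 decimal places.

Write H for 'the individual is infected'. Prior odds H:¬H = 0.019/0.981 = 0.019368. For the 'positive' outcome, the likelihood ratio is 0.727/0.206 = 3.5291.
Posterior odds = 0.019368 × 3.5291 = 0.068352, so P(H|E) = 0.068352/(1+0.068352) = 0.064.

P(H | E) ≈ 0.064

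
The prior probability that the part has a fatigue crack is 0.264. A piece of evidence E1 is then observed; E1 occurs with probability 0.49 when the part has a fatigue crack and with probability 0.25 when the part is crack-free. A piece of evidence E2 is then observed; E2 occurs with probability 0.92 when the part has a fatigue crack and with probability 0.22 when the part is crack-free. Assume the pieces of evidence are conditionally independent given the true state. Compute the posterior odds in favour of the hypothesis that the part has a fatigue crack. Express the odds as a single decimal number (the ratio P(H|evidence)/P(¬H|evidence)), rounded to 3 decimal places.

Posterior odds ≈ 2.940

Prior odds = 0.264/(1−0.264) = 0.35870. In log-odds, ln(0.35870) = -1.0253.
Add log likelihood ratios: ln(1.9600) + ln(4.1818) = 2.1037.
Posterior log-odds = 1.0784, so posterior odds = exp(1.0784) = 2.9400.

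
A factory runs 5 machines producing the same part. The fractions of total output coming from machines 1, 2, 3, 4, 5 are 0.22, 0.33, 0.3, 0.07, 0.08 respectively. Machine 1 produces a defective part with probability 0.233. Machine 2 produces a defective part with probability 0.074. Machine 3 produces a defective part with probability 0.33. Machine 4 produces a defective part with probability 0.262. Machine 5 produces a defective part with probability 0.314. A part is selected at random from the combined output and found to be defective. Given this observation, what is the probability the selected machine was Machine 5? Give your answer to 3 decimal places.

P(defective|M1) = 0.233; P(defective|M2) = 0.074; P(defective|M3) = 0.33; P(defective|M4) = 0.262; P(defective|M5) = 0.314.
Prior × likelihood for each source: 0.22·0.233=0.05126, 0.33·0.074=0.02442, 0.3·0.33=0.09900, 0.07·0.262=0.01834, 0.08·0.314=0.02512. Summing gives P(defective) = 0.21814.
P(Machine 5 | defective) = 0.02512 / 0.21814 = 0.115.

Posterior probability ≈ 0.115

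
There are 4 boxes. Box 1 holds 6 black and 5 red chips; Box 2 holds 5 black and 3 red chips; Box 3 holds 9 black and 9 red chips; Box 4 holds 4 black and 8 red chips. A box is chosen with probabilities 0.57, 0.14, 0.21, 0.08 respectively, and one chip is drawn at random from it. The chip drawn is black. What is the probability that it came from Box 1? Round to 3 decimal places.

P(black|Box 1) = 0.5455; P(black|Box 2) = 0.625; P(black|Box 3) = 0.5; P(black|Box 4) = 0.3333.
Prior × likelihood for each source: 0.57·0.5455=0.3109, 0.14·0.625=0.08750, 0.21·0.5=0.1050, 0.08·0.3333=0.02667. Summing gives P(black) = 0.53008.
P(Box 1 | black) = 0.3109 / 0.53008 = 0.587.

Posterior probability ≈ 0.587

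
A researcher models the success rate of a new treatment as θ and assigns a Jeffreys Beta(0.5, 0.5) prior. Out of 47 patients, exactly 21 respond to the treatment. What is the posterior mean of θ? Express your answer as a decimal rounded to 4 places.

Observing 21 successes and 26 failures updates Beta(0.5, 0.5) by adding the success and failure counts to the two shape parameters: α = 0.5+21 = 21.5, β = 0.5+26 = 26.5.
E[θ | data] = 21.5/(21.5+26.5) = 0.4479.

Posterior mean ≈ 0.4479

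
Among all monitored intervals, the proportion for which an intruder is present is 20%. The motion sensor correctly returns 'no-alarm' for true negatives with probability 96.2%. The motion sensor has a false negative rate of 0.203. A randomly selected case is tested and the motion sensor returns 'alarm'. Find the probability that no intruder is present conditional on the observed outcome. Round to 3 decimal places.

Let H be the event that an intruder is present. P(H) = 0.2, so P(¬H) = 0.8. With E the 'alarm' result, P(E|H) = 0.797 and P(E|¬H) = 0.038.
P(E) = 0.797·0.2 + 0.038·0.8 = 0.15940 + 0.030400 = 0.18980.
By Bayes' theorem, P(H|E) = 0.15940 / 0.18980 = 0.840. Hence P(¬H|E) = 1 − 0.840 = 0.160.

P(¬H | E) ≈ 0.160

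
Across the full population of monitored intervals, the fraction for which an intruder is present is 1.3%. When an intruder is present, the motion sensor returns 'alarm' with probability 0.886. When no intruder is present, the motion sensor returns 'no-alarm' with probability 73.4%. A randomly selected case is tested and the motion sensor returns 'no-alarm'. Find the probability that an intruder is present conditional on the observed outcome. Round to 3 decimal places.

P(H | E) ≈ 0.002

Write H for 'an intruder is present'. Prior odds H:¬H = 0.013/0.987 = 0.013171. For the 'no-alarm' outcome, the likelihood ratio is 0.114/0.734 = 0.15531.
Posterior odds = 0.013171 × 0.15531 = 0.0020457, so P(H|E) = 0.0020457/(1+0.0020457) = 0.002.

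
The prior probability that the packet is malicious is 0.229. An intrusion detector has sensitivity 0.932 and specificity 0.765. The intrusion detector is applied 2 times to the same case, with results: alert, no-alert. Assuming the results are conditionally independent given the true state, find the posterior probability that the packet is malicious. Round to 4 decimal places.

With H the event that the packet is malicious, the joint likelihood of the observed sequence is P(data|H) = 0.932·0.068 = 0.063376 and P(data|¬H) = 0.235·0.765 = 0.17977.
Bayes: P(H|data) = 0.229·0.063376 / (0.229·0.063376 + 0.771·0.17977) = 0.014513/0.15312 = 0.0948.

Posterior P(H) ≈ 0.0948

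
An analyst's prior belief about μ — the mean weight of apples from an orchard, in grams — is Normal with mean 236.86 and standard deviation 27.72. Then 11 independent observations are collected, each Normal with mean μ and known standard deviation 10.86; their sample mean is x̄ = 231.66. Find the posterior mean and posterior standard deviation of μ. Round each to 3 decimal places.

Prior precision 1/τ₀² = 1/27.72² = 0.00130141; data precision n/σ² = 11/10.86² = 0.0932681.
Posterior precision = 0.00130141 + 0.0932681 = 0.0945695, giving posterior SD = 1/√0.0945695 = 3.252.
Posterior mean = (0.00130141·236.86 + 0.0932681·231.66) / 0.0945695 = 231.732.

Posterior mean ≈ 231.732; posterior SD ≈ 3.252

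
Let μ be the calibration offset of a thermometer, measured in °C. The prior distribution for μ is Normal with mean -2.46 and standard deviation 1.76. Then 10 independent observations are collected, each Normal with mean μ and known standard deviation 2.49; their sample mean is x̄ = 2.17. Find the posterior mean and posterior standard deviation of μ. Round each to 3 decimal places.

With known σ, the Normal prior is conjugate. Weight on the data is w = (n/σ²)/(n/σ² + 1/τ₀²) = 1.61288/(1.61288+0.322831) = 0.83322.
Posterior mean = w·x̄ + (1−w)·μ₀ = 0.83322·2.17 + 0.16678·-2.46 = 1.398. Posterior variance = 1/(1.61288+0.322831) = 0.516607, so SD = 0.719.

Posterior mean ≈ 1.398; posterior SD ≈ 0.719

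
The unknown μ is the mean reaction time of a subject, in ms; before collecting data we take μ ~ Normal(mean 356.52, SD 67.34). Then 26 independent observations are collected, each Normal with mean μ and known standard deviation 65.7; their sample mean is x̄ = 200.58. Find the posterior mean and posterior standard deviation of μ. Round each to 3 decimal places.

Posterior mean ≈ 206.087; posterior SD ≈ 12.655

With known σ, the Normal prior is conjugate. Weight on the data is w = (n/σ²)/(n/σ² + 1/τ₀²) = 0.00602341/(0.00602341+0.00022052) = 0.96468.
Posterior mean = w·x̄ + (1−w)·μ₀ = 0.96468·200.58 + 0.035318·356.52 = 206.087. Posterior variance = 1/(0.00602341+0.00022052) = 160.155, so SD = 12.655.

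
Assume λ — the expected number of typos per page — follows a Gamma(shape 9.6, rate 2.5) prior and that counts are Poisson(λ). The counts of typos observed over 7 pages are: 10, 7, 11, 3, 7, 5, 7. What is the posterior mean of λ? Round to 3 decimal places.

Posterior mean ≈ 6.274

The Poisson likelihood adds the total count to the shape and the number of exposure periods to the rate. Here ∑xᵢ = 50 and n = 7, so shape 9.6→59.6 and rate 2.5→9.5.
E[λ | data] = 59.6/9.5 = 6.274.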